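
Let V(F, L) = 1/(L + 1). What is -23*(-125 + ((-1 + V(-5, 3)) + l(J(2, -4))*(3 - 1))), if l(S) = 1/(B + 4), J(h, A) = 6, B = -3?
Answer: 11385/4 ≈ 2846.3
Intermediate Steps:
l(S) = 1 (l(S) = 1/(-3 + 4) = 1/1 = 1)
V(F, L) = 1/(1 + L)
-23*(-125 + ((-1 + V(-5, 3)) + l(J(2, -4))*(3 - 1))) = -23*(-125 + ((-1 + 1/(1 + 3)) + 1*(3 - 1))) = -23*(-125 + ((-1 + 1/4) + 1*2)) = -23*(-125 + ((-1 + ¼) + 2)) = -23*(-125 + (-¾ + 2)) = -23*(-125 + 5/4) = -23*(-495/4) = 11385/4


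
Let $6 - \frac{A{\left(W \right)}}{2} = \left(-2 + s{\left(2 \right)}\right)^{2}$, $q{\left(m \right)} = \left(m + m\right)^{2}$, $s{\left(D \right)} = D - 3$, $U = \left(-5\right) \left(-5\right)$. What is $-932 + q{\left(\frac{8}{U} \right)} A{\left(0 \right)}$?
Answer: $- \frac{584036}{625} \approx -934.46$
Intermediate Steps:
$U = 25$
$s{\left(D \right)} = -3 + D$
$q{\left(m \right)} = 4 m^{2}$ ($q{\left(m \right)} = \left(2 m\right)^{2} = 4 m^{2}$)
$A{\left(W \right)} = -6$ ($A{\left(W \right)} = 12 - 2 \left(-2 + \left(-3 + 2\right)\right)^{2} = 12 - 2 \left(-2 - 1\right)^{2} = 12 - 2 \left(-3\right)^{2} = 12 - 18 = -6$)
$-932 + q{\left(\frac{8}{U} \right)} A{\left(0 \right)} = -932 + 4 \left(\frac{8}{25}\right)^{2} \left(-6\right) = -932 + 4 \cdot \frac{64}{625} \left(-6\right) = -932 + \frac{256}{625} \left(-6\right) = -932 - \frac{1536}{625} = - \frac{584036}{625}$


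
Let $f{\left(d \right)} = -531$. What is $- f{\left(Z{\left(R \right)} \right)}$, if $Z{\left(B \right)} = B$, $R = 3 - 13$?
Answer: $531$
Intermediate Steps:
$R = -10$ ($R = 3 - 13 = -10$)
$- f{\left(Z{\left(R \right)} \right)} = \left(-1\right) \left(-531\right) = 531$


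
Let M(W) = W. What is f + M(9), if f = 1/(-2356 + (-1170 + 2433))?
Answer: 9836/1093 ≈ 8.9991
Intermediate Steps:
f = -1/1093 (f = 1/(-2356 + 1263) = 1/(-1093) = -1/1093 ≈ -0.00091491)
f + M(9) = -1/1093 + 9 = 9836/1093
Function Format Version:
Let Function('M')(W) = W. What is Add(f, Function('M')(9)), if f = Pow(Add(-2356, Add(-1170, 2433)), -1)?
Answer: Rational(9836, 1093) ≈ 8.9991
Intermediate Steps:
f = Rational(-1, 1093) (f = Pow(Add(-2356, 1263), -1) = Pow(-1093, -1) = Rational(-1, 1093) ≈ -0.00091491)
Add(f, Function('M')(9)) = Add(Rational(-1, 1093), 9) = Rational(9836, 1093)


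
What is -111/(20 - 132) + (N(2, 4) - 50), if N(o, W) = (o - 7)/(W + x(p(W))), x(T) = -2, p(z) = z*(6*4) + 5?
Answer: -5769/112 ≈ -51.509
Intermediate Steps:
p(z) = 5 + 24*z (p(z) = z*24 + 5 = 24*z + 5 = 5 + 24*z)
N(o, W) = (-7 + o)/(-2 + W) (N(o, W) = (o - 7)/(W - 2) = (-7 + o)/(-2 + W))
-111/(20 - 132) + (N(2, 4) - 50) = -111/(20 - 132) + ((-7 + 2)/(-2 + 4) - 50) = -111/(-112) + (-5/2 - 50) = -111*(-1/112) + ((1/2)*(-5) - 50) = 111/112 + (-5/2 - 50) = 111/112 - 105/2 = -5769/112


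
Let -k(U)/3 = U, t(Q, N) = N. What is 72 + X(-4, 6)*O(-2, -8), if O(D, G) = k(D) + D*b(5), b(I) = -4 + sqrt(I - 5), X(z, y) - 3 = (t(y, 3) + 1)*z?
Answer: -110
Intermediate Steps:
k(U) = -3*U
X(z, y) = 3 + 4*z (X(z, y) = 3 + (3 + 1)*z = 3 + 4*z)
b(I) = -4 + sqrt(-5 + I)
O(D, G) = -7*D (O(D, G) = -3*D + D*(-4 + sqrt(-5 + 5)) = -3*D + D*(-4 + sqrt(0)) = -3*D + D*(-4 + 0) = -3*D + D*(-4) = -3*D - 4*D = -7*D)
72 + X(-4, 6)*O(-2, -8) = 72 + (3 + 4*(-4))*(-7*(-2)) = 72 + (3 - 16)*14 = 72 - 13*14 = 72 - 182 = -110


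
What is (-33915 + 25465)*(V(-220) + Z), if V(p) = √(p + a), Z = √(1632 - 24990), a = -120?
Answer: 8450*I*(-√23358 - 2*√85) ≈ -1.4473e+6*I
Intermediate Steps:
Z = I*√23358 (Z = √(-23358) = I*√23358 ≈ 152.83*I)
V(p) = √(-120 + p) (V(p) = √(p - 120) = √(-120 + p))
(-33915 + 25465)*(V(-220) + Z) = (-33915 + 25465)*(√(-120 - 220) + I*√23358) = -8450*(√(-340) + I*√23358) = -8450*(2*I*√85 + I*√23358) = -8450*(I*√23358 + 2*I*√85) = -16900*I*√85 - 8450*I*√23358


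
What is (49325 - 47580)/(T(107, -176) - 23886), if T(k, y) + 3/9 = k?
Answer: -5235/71338 ≈ -0.073383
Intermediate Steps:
T(k, y) = -⅓ + k
(49325 - 47580)/(T(107, -176) - 23886) = (49325 - 47580)/((-⅓ + 107) - 23886) = 1745/(320/3 - 23886) = 1745/(-71338/3) = 1745*(-3/71338) = -5235/71338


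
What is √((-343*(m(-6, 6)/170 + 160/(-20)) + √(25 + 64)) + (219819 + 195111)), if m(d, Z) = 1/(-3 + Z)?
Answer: √(108636832470 + 260100*√89)/510 ≈ 646.28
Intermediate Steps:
√((-343*(m(-6, 6)/170 + 160/(-20)) + √(25 + 64)) + (219819 + 195111)) = √((-343*(1/((-3 + 6)*170) + 160/(-20)) + √(25 + 64)) + (219819 + 195111)) = √((-343*((1/170)/3 + 160*(-1/20)) + √89) + 414930) = √((-343*((⅓)*(1/170) - 8) + √89) + 414930) = √((-343*(1/510 - 8) + √89) + 414930) = √((-343*(-4079/510) + √89) + 414930) = √((1399097/510 + √89) + 414930) = √(213013397/510 + √89)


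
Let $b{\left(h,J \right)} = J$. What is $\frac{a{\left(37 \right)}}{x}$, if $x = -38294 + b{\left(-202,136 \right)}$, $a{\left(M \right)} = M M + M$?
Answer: $- \frac{703}{19079} \approx -0.036847$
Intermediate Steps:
$a{\left(M \right)} = M + M^{2}$ ($a{\left(M \right)} = M^{2} + M = M + M^{2}$)
$x = -38158$ ($x = -38294 + 136 = -38158$)
$\frac{a{\left(37 \right)}}{x} = \frac{37 \left(1 + 37\right)}{-38158} = 37 \cdot 38 \left(- \frac{1}{38158}\right) = 1406 \left(- \frac{1}{38158}\right) = - \frac{703}{19079}$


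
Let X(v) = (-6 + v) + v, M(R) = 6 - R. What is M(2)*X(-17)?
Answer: -160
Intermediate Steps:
X(v) = -6 + 2*v
M(2)*X(-17) = (6 - 1*2)*(-6 + 2*(-17)) = (6 - 2)*(-6 - 34) = 4*(-40) = -160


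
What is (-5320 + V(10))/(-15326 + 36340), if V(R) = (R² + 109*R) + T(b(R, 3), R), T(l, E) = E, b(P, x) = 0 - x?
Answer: -2060/10507 ≈ -0.19606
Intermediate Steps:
b(P, x) = -x
V(R) = R² + 110*R (V(R) = (R² + 109*R) + R = R² + 110*R)
(-5320 + V(10))/(-15326 + 36340) = (-5320 + 10*(110 + 10))/(-15326 + 36340) = (-5320 + 10*120)/21014 = (-5320 + 1200)*(1/21014) = -4120*1/21014 = -2060/10507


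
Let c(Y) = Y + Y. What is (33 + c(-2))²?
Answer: 841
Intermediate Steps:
c(Y) = 2*Y
(33 + c(-2))² = (33 + 2*(-2))² = (33 - 4)² = 29² = 841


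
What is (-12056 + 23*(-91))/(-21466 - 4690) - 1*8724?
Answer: -228170795/26156 ≈ -8723.5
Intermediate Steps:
(-12056 + 23*(-91))/(-21466 - 4690) - 1*8724 = (-12056 - 2093)/(-26156) - 8724 = -14149*(-1/26156) - 8724 = 14149/26156 - 8724 = -228170795/26156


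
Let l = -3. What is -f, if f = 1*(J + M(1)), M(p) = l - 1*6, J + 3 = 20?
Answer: -8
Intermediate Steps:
J = 17 (J = -3 + 20 = 17)
M(p) = -9 (M(p) = -3 - 1*6 = -3 - 6 = -9)
f = 8 (f = 1*(17 - 9) = 1*8 = 8)
-f = -1*8 = -8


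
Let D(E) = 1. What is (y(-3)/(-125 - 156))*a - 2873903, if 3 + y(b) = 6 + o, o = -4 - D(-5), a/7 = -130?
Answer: -807568563/281 ≈ -2.8739e+6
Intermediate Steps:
a = -910 (a = 7*(-130) = -910)
o = -5 (o = -4 - 1*1 = -4 - 1 = -5)
y(b) = -2 (y(b) = -3 + (6 - 5) = -3 + 1 = -2)
(y(-3)/(-125 - 156))*a - 2873903 = -2/(-125 - 156)*(-910) - 2873903 = -2/(-281)*(-910) - 2873903 = -2*(-1/281)*(-910) - 2873903 = (2/281)*(-910) - 2873903 = -1820/281 - 2873903 = -807568563/281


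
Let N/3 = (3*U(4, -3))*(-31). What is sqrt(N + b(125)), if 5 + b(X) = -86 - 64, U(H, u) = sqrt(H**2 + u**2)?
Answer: 5*I*sqrt(62) ≈ 39.37*I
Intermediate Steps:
b(X) = -155 (b(X) = -5 + (-86 - 64) = -5 - 150 = -155)
N = -1395 (N = 3*((3*sqrt(4**2 + (-3)**2))*(-31)) = 3*((3*sqrt(16 + 9))*(-31)) = 3*((3*sqrt(25))*(-31)) = 3*((3*5)*(-31)) = 3*(15*(-31)) = 3*(-465) = -1395)
sqrt(N + b(125)) = sqrt(-1395 - 155) = sqrt(-1550) = 5*I*sqrt(62)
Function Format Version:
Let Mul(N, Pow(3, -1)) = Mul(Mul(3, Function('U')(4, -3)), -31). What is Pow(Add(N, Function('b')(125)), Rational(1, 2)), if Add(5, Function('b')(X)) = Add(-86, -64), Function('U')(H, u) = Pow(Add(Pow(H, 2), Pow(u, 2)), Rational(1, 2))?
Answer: Mul(5, I, Pow(62, Rational(1, 2))) ≈ Mul(39.370, I)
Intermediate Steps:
Function('b')(X) = -155 (Function('b')(X) = Add(-5, Add(-86, -64)) = Add(-5, -150) = -155)
N = -1395 (N = Mul(3, Mul(Mul(3, Pow(Add(Pow(4, 2), Pow(-3, 2)), Rational(1, 2))), -31)) = Mul(3, Mul(Mul(3, Pow(Add(16, 9), Rational(1, 2))), -31)) = Mul(3, Mul(Mul(3, Pow(25, Rational(1, 2))), -31)) = Mul(3, Mul(Mul(3, 5), -31)) = Mul(3, Mul(15, -31)) = Mul(3, -465) = -1395)
Pow(Add(N, Function('b')(125)), Rational(1, 2)) = Pow(Add(-1395, -155), Rational(1, 2)) = Pow(-1550, Rational(1, 2)) = Mul(5, I, Pow(62, Rational(1, 2)))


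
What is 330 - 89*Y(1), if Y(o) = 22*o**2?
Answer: -1628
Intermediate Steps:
330 - 89*Y(1) = 330 - 1958*1**2 = 330 - 1958 = -1628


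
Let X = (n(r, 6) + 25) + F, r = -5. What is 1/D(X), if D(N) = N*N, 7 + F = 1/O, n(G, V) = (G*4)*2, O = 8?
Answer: 64/30625 ≈ 0.0020898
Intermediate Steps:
n(G, V) = 8*G (n(G, V) = (4*G)*2 = 8*G)
F = -55/8 (F = -7 + 1/8 = -7 + ⅛ = -55/8 ≈ -6.8750)
X = -175/8 (X = (8*(-5) + 25) - 55/8 = (-40 + 25) - 55/8 = -15 - 55/8 = -175/8 ≈ -21.875)
D(N) = N²
1/D(X) = 1/((-175/8)²) = 1/(30625/64) = 64/30625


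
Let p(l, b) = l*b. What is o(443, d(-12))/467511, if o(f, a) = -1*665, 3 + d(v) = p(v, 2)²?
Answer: -665/467511 ≈ -0.0014224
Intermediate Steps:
p(l, b) = b*l
d(v) = -3 + 4*v² (d(v) = -3 + (2*v)² = -3 + 4*v²)
o(f, a) = -665
o(443, d(-12))/467511 = -665/467511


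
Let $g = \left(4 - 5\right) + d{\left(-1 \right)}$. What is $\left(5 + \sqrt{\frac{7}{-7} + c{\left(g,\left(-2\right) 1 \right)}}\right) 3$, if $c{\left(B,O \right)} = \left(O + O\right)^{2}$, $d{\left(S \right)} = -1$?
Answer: $15 + 3 \sqrt{15} \approx 26.619$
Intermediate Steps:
$g = -2$ ($g = \left(4 - 5\right) - 1 = -1 - 1 = -2$)
$c{\left(B,O \right)} = 4 O^{2}$ ($c{\left(B,O \right)} = \left(2 O\right)^{2} = 4 O^{2}$)
$\left(5 + \sqrt{\frac{7}{-7} + c{\left(g,\left(-2\right) 1 \right)}}\right) 3 = \left(5 + \sqrt{\frac{7}{-7} + 4 \left(\left(-2\right) 1\right)^{2}}\right) 3 = \left(5 + \sqrt{7 \left(- \frac{1}{7}\right) + 4 \left(-2\right)^{2}}\right) 3 = \left(5 + \sqrt{-1 + 4 \cdot 4}\right) 3 = \left(5 + \sqrt{-1 + 16}\right) 3 = \left(5 + \sqrt{15}\right) 3 = 15 + 3 \sqrt{15}$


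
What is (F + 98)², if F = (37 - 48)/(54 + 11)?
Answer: 40436881/4225 ≈ 9570.9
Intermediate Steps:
F = -11/65 ≈ -0.16923
(F + 98)² = (-11/65 + 98)² = (6359/65)² = 40436881/4225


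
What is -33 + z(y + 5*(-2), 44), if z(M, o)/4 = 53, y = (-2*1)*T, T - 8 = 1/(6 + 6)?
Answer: 179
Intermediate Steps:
T = 97/12 (T = 8 + 1/(6 + 6) = 8 + 1/12 = 97/12 ≈ 8.0833)
y = -97/6 (y = -2*1*(97/12) = -2*97/12 = -97/6 ≈ -16.167)
z(M, o) = 212 (z(M, o) = 4*53 = 212)
-33 + z(y + 5*(-2), 44) = -33 + 212 = 179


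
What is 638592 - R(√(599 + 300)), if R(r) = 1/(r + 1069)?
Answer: 729183937235/1141862 + √899/1141862 ≈ 6.3859e+5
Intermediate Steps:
R(r) = 1/(1069 + r)
638592 - R(√(599 + 300)) = 638592 - 1/(1069 + √(599 + 300)) = 638592 - 1/(1069 + √899)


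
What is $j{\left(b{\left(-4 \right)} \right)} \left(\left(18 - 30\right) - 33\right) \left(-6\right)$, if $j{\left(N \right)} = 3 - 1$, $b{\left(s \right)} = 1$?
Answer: $540$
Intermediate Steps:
$j{\left(N \right)} = 2$
$j{\left(b{\left(-4 \right)} \right)} \left(\left(18 - 30\right) - 33\right) \left(-6\right) = 2 \left(\left(18 - 30\right) - 33\right) \left(-6\right) = 2 \left(-12 - 33\right) \left(-6\right) = 2 \left(-45\right) \left(-6\right) = \left(-90\right) \left(-6\right) = 540$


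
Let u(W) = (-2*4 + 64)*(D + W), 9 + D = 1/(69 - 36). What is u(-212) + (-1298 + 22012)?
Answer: 275210/33 ≈ 8339.7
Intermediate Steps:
D = -296/33 (D = -9 + 1/(69 - 36) = -9 + 1/33 = -296/33 ≈ -8.9697)
u(W) = -16576/33 + 56*W (u(W) = (-2*4 + 64)*(-296/33 + W) = (-8 + 64)*(-296/33 + W) = 56*(-296/33 + W) = -16576/33 + 56*W)
u(-212) + (-1298 + 22012) = (-16576/33 + 56*(-212)) + (-1298 + 22012) = (-16576/33 - 11872) + 20714 = -408352/33 + 20714 = 275210/33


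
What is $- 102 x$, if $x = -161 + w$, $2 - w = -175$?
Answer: $-1632$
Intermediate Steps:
$w = 177$ ($w = 2 - -175 = 2 + 175 = 177$)
$x = 16$ ($x = -161 + 177 = 16$)
$- 102 x = \left(-102\right) 16 = -1632$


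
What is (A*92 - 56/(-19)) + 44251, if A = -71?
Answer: 716717/19 ≈ 37722.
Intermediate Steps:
(A*92 - 56/(-19)) + 44251 = (-71*92 - 56/(-19)) + 44251 = (-6532 - 56*(-1/19)) + 44251 = (-6532 + 56/19) + 44251 = -124052/19 + 44251 = 716717/19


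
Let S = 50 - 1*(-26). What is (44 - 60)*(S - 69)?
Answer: -112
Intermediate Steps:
S = 76 (S = 50 + 26 = 76)
(44 - 60)*(S - 69) = (44 - 60)*(76 - 69) = -16*7 = -112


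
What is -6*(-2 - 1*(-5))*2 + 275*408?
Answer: 112164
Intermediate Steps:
-6*(-2 - 1*(-5))*2 + 275*408 = -6*(-2 + 5)*2 + 112200 = -6*3*2 + 112200 = -18*2 + 112200 = -36 + 112200 = 112164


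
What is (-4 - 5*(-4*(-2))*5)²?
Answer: 41616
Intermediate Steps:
(-4 - 5*(-4*(-2))*5)² = (-4 - 40*5)² = (-4 - 5*40)² = (-4 - 200)² = (-204)² = 41616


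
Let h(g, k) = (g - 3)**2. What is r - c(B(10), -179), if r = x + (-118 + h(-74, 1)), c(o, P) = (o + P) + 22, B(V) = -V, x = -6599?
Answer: -621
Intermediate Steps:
h(g, k) = (-3 + g)**2
c(o, P) = 22 + P + o (c(o, P) = (P + o) + 22 = 22 + P + o)
r = -788 (r = -6599 + (-118 + (-3 - 74)**2) = -6599 + (-118 + (-77)**2) = -6599 + (-118 + 5929) = -6599 + 5811 = -788)
r - c(B(10), -179) = -788 - (22 - 179 - 1*10) = -788 - (22 - 179 - 10) = -788 - 1*(-167) = -788 + 167 = -621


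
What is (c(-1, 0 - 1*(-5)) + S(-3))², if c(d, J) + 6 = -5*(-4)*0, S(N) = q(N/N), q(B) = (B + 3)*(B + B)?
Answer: 4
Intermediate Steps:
q(B) = 2*B*(3 + B) (q(B) = (3 + B)*(2*B) = 2*B*(3 + B))
S(N) = 8 (S(N) = 2*(N/N)*(3 + N/N) = 2*1*(3 + 1) = 2*1*4 = 8)
c(d, J) = -6 (c(d, J) = -6 - 5*(-4)*0 = -6 + 20*0 = -6 + 0 = -6)
(c(-1, 0 - 1*(-5)) + S(-3))² = (-6 + 8)² = 2² = 4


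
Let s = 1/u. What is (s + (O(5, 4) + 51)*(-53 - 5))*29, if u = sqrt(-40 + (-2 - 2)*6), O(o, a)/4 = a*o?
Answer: -220342 - 29*I/8 ≈ -2.2034e+5 - 3.625*I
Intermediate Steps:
O(o, a) = 4*a*o (O(o, a) = 4*(a*o) = 4*a*o)
u = 8*I (u = sqrt(-40 - 4*6) = sqrt(-40 - 24) = sqrt(-64) = 8*I ≈ 8.0*I)
s = -I/8 (s = 1/(8*I) = -I/8 ≈ -0.125*I)
(s + (O(5, 4) + 51)*(-53 - 5))*29 = (-I/8 + (4*4*5 + 51)*(-53 - 5))*29 = (-I/8 + (80 + 51)*(-58))*29 = (-I/8 + 131*(-58))*29 = (-I/8 - 7598)*29 = (-7598 - I/8)*29 = -220342 - 29*I/8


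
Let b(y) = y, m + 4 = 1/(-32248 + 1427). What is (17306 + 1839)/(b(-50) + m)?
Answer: -118013609/332867 ≈ -354.54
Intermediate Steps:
m = -123285/30821 (m = -4 + 1/(-32248 + 1427) = -4 + 1/(-30821) = -4 - 1/30821 = -123285/30821 ≈ -4.0000)
(17306 + 1839)/(b(-50) + m) = (17306 + 1839)/(-50 - 123285/30821) = 19145/(-1664335/30821) = 19145*(-30821/1664335) = -118013609/332867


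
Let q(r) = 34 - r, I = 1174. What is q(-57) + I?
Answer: 1265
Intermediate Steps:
q(-57) + I = (34 - 1*(-57)) + 1174 = (34 + 57) + 1174 = 91 + 1174 = 1265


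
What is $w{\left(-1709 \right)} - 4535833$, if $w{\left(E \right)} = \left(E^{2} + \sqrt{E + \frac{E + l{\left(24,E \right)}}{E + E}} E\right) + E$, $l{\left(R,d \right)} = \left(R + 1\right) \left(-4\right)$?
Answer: $-1616861 - \frac{i \sqrt{19959592154}}{2} \approx -1.6169 \cdot 10^{6} - 70639.0 i$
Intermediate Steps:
$l{\left(R,d \right)} = -4 - 4 R$ ($l{\left(R,d \right)} = \left(1 + R\right) \left(-4\right) = -4 - 4 R$)
$w{\left(E \right)} = E + E^{2} + E \sqrt{E + \frac{-100 + E}{2 E}}$ ($w{\left(E \right)} = \left(E^{2} + \sqrt{E + \frac{E - 100}{E + E}} E\right) + E = \left(E^{2} + \sqrt{E + \frac{E - 100}{2 E}} E\right) + E = \left(E^{2} + \sqrt{E + \left(E - 100\right) \frac{1}{2 E}} E\right) + E = \left(E^{2} + \sqrt{E + \left(-100 + E\right) \frac{1}{2 E}} E\right) + E = \left(E^{2} + \sqrt{E + \frac{-100 + E}{2 E}} E\right) + E = \left(E^{2} + E \sqrt{E + \frac{-100 + E}{2 E}}\right) + E = E + E^{2} + E \sqrt{E + \frac{-100 + E}{2 E}}$)
$w{\left(-1709 \right)} - 4535833 = - 1709 \left(1 - 1709 + \frac{\sqrt{2 - \frac{200}{-1709} + 4 \left(-1709\right)}}{2}\right) - 4535833 = - 1709 \left(1 - 1709 + \frac{\sqrt{2 - - \frac{200}{1709} - 6836}}{2}\right) - 4535833 = - 1709 \left(1 - 1709 + \frac{\sqrt{2 + \frac{200}{1709} - 6836}}{2}\right) - 4535833 = - 1709 \left(1 - 1709 + \frac{\sqrt{- \frac{11679106}{1709}}}{2}\right) - 4535833 = - 1709 \left(1 - 1709 + \frac{\frac{1}{1709} i \sqrt{19959592154}}{2}\right) - 4535833 = - 1709 \left(1 - 1709 + \frac{i \sqrt{19959592154}}{3418}\right) - 4535833 = - 1709 \left(-1708 + \frac{i \sqrt{19959592154}}{3418}\right) - 4535833 = \left(2918972 - \frac{i \sqrt{19959592154}}{2}\right) - 4535833 = -1616861 - \frac{i \sqrt{19959592154}}{2}$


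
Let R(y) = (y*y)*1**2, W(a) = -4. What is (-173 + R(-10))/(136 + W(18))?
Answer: -73/132 ≈ -0.55303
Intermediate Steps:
R(y) = y**2 (R(y) = y**2*1 = y**2)
(-173 + R(-10))/(136 + W(18)) = (-173 + (-10)**2)/(136 - 4) = (-173 + 100)/132 = -73*1/132 = -73/132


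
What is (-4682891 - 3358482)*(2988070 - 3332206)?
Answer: 2767325938728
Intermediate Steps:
(-4682891 - 3358482)*(2988070 - 3332206) = -8041373*(-344136) = 2767325938728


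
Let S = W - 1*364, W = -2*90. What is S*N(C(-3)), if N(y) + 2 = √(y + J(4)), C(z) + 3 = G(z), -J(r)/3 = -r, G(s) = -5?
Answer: 0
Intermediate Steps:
J(r) = 3*r (J(r) = -(-3)*r = 3*r)
C(z) = -8 (C(z) = -3 - 5 = -8)
W = -180
S = -544 (S = -180 - 1*364 = -180 - 364 = -544)
N(y) = -2 + √(12 + y) (N(y) = -2 + √(y + 3*4) = -2 + √(y + 12) = -2 + √(12 + y))
S*N(C(-3)) = -544*(-2 + √(12 - 8)) = -544*(-2 + √4) = -544*(-2 + 2) = -544*0 = 0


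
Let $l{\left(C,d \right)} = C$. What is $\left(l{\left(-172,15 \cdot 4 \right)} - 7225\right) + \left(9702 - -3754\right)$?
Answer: $6059$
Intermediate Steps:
$\left(l{\left(-172,15 \cdot 4 \right)} - 7225\right) + \left(9702 - -3754\right) = \left(-172 - 7225\right) + \left(9702 - -3754\right) = -7397 + \left(9702 + 3754\right) = -7397 + 13456 = 6059$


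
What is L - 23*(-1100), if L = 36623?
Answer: 61923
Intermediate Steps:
L - 23*(-1100) = 36623 - 23*(-1100) = 36623 - 1*(-25300) = 36623 + 25300 = 61923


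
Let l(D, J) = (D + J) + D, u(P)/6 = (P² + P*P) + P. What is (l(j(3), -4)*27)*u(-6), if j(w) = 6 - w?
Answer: 21384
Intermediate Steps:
u(P) = 6*P + 12*P² (u(P) = 6*((P² + P*P) + P) = 6*((P² + P²) + P) = 6*(2*P² + P) = 6*(P + 2*P²) = 6*P + 12*P²)
l(D, J) = J + 2*D
(l(j(3), -4)*27)*u(-6) = ((-4 + 2*(6 - 1*3))*27)*(6*(-6)*(1 + 2*(-6))) = ((-4 + 2*(6 - 3))*27)*(6*(-6)*(1 - 12)) = ((-4 + 2*3)*27)*(6*(-6)*(-11)) = ((-4 + 6)*27)*396 = (2*27)*396 = 54*396 = 21384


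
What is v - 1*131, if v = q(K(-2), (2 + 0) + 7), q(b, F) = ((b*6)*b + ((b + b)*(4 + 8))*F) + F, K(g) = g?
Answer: -530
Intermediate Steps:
q(b, F) = F + 6*b**2 + 24*F*b (q(b, F) = ((6*b)*b + ((2*b)*12)*F) + F = (6*b**2 + (24*b)*F) + F = (6*b**2 + 24*F*b) + F = F + 6*b**2 + 24*F*b)
v = -399 (v = ((2 + 0) + 7) + 6*(-2)**2 + 24*((2 + 0) + 7)*(-2) = (2 + 7) + 6*4 + 24*(2 + 7)*(-2) = 9 + 24 + 24*9*(-2) = 9 + 24 - 432 = -399)
v - 1*131 = -399 - 1*131 = -399 - 131 = -530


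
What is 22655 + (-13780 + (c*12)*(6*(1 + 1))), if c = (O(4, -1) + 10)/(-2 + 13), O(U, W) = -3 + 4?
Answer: 9019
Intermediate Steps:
O(U, W) = 1
c = 1 (c = (1 + 10)/(-2 + 13) = 11/11 = 11*(1/11) = 1)
22655 + (-13780 + (c*12)*(6*(1 + 1))) = 22655 + (-13780 + (1*12)*(6*(1 + 1))) = 22655 + (-13780 + 12*(6*2)) = 22655 + (-13780 + 12*12) = 22655 + (-13780 + 144) = 22655 - 13636 = 9019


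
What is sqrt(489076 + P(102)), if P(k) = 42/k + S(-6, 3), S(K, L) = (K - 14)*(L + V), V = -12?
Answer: 3*sqrt(15710567)/17 ≈ 699.47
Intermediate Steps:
S(K, L) = (-14 + K)*(-12 + L) (S(K, L) = (K - 14)*(L - 12) = (-14 + K)*(-12 + L))
P(k) = 180 + 42/k (P(k) = 42/k + (168 - 14*3 - 12*(-6) - 6*3) = 42/k + (168 - 42 + 72 - 18) = 42/k + 180 = 180 + 42/k)
sqrt(489076 + P(102)) = sqrt(489076 + (180 + 42/102)) = sqrt(489076 + (180 + 42*(1/102))) = sqrt(489076 + (180 + 7/17)) = sqrt(489076 + 3067/17) = sqrt(8317359/17) = 3*sqrt(15710567)/17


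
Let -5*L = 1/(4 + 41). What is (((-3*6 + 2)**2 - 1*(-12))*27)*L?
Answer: -804/25 ≈ -32.160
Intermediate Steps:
L = -1/225 (L = -1/(5*(4 + 41)) = -1/5/45 = -1/5*1/45 = -1/225 ≈ -0.0044444)
(((-3*6 + 2)**2 - 1*(-12))*27)*L = (((-3*6 + 2)**2 - 1*(-12))*27)*(-1/225) = (((-18 + 2)**2 + 12)*27)*(-1/225) = (((-16)**2 + 12)*27)*(-1/225) = ((256 + 12)*27)*(-1/225) = (268*27)*(-1/225) = 7236*(-1/225) = -804/25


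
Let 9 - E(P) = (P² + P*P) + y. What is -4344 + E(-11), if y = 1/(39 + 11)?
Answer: -228851/50 ≈ -4577.0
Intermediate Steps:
y = 1/50 ≈ 0.020000
E(P) = 449/50 - 2*P² (E(P) = 9 - ((P² + P*P) + 1/50) = 9 - ((P² + P²) + 1/50) = 9 - (2*P² + 1/50) = 9 - (1/50 + 2*P²) = 9 + (-1/50 - 2*P²) = 449/50 - 2*P²)
-4344 + E(-11) = -4344 + (449/50 - 2*(-11)²) = -4344 + (449/50 - 2*121) = -4344 + (449/50 - 242) = -4344 - 11651/50 = -228851/50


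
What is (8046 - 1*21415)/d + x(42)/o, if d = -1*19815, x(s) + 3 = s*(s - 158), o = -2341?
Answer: 127894954/46386915 ≈ 2.7571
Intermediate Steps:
x(s) = -3 + s*(-158 + s) (x(s) = -3 + s*(s - 158) = -3 + s*(-158 + s))
d = -19815
(8046 - 1*21415)/d + x(42)/o = (8046 - 1*21415)/(-19815) + (-3 + 42² - 158*42)/(-2341) = (8046 - 21415)*(-1/19815) + (-3 + 1764 - 6636)*(-1/2341) = -13369*(-1/19815) - 4875*(-1/2341) = 13369/19815 + 4875/2341 = 127894954/46386915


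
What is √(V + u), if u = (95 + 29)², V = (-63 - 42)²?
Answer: √26401 ≈ 162.48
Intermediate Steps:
V = 11025 (V = (-105)² = 11025)
u = 15376 (u = 124² = 15376)
√(V + u) = √(11025 + 15376) = √26401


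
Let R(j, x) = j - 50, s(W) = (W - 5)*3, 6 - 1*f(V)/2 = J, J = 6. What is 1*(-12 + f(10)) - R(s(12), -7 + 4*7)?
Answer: 17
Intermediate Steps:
f(V) = 0 (f(V) = 12 - 2*6 = 12 - 12 = 0)
s(W) = -15 + 3*W (s(W) = (-5 + W)*3 = -15 + 3*W)
R(j, x) = -50 + j
1*(-12 + f(10)) - R(s(12), -7 + 4*7) = 1*(-12 + 0) - (-50 + (-15 + 3*12)) = 1*(-12) - (-50 + (-15 + 36)) = -12 - (-50 + 21) = -12 - 1*(-29) = -12 + 29 = 17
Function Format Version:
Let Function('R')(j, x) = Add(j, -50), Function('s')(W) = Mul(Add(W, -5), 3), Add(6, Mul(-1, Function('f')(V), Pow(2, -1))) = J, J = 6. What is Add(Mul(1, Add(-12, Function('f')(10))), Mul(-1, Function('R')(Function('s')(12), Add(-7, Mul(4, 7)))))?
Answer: 17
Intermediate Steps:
Function('f')(V) = 0 (Function('f')(V) = Add(12, Mul(-2, 6)) = Add(12, -12) = 0)
Function('s')(W) = Add(-15, Mul(3, W)) (Function('s')(W) = Mul(Add(-5, W), 3) = Add(-15, Mul(3, W)))
Function('R')(j, x) = Add(-50, j)
Add(Mul(1, Add(-12, Function('f')(10))), Mul(-1, Function('R')(Function('s')(12), Add(-7, Mul(4, 7))))) = Add(Mul(1, Add(-12, 0)), Mul(-1, Add(-50, Add(-15, Mul(3, 12))))) = Add(Mul(1, -12), Mul(-1, Add(-50, Add(-15, 36)))) = Add(-12, Mul(-1, Add(-50, 21))) = Add(-12, Mul(-1, -29)) = Add(-12, 29) = 17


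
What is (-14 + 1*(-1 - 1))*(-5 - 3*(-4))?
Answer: -112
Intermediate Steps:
(-14 + 1*(-1 - 1))*(-5 - 3*(-4)) = (-14 + 1*(-2))*(-5 + 12) = (-14 - 2)*7 = -16*7 = -112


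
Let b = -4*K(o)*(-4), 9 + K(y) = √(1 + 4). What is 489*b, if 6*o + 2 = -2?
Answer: -70416 + 7824*√5 ≈ -52921.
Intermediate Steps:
o = -⅔ (o = -⅓ + (⅙)*(-2) = -⅓ - ⅓ = -⅔ ≈ -0.66667)
K(y) = -9 + √5 (K(y) = -9 + √(1 + 4) = -9 + √5)
b = -144 + 16*√5 (b = -4*(-9 + √5)*(-4) = (36 - 4*√5)*(-4) = -144 + 16*√5 ≈ -108.22)
489*b = 489*(-144 + 16*√5) = -70416 + 7824*√5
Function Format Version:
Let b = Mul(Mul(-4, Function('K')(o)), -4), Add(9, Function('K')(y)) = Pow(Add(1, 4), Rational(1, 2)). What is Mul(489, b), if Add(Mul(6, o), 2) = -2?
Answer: Add(-70416, Mul(7824, Pow(5, Rational(1, 2)))) ≈ -52921.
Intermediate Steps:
o = Rational(-2, 3) (o = Add(Rational(-1, 3), Mul(Rational(1, 6), -2)) = Add(Rational(-1, 3), Rational(-1, 3)) = Rational(-2, 3) ≈ -0.66667)
Function('K')(y) = Add(-9, Pow(5, Rational(1, 2))) (Function('K')(y) = Add(-9, Pow(Add(1, 4), Rational(1, 2))) = Add(-9, Pow(5, Rational(1, 2))))
b = Add(-144, Mul(16, Pow(5, Rational(1, 2)))) (b = Mul(Mul(-4, Add(-9, Pow(5, Rational(1, 2)))), -4) = Mul(Add(36, Mul(-4, Pow(5, Rational(1, 2)))), -4) = Add(-144, Mul(16, Pow(5, Rational(1, 2)))) ≈ -108.22)
Mul(489, b) = Mul(489, Add(-144, Mul(16, Pow(5, Rational(1, 2))))) = Add(-70416, Mul(7824, Pow(5, Rational(1, 2))))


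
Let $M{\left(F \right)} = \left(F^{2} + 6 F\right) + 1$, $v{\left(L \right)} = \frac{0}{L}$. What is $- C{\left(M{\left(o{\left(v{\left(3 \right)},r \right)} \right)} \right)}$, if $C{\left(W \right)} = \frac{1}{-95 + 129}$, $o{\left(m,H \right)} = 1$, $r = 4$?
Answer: $- \frac{1}{34} \approx -0.029412$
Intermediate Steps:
$v{\left(L \right)} = 0$
$M{\left(F \right)} = 1 + F^{2} + 6 F$
$C{\left(W \right)} = \frac{1}{34}$
$- C{\left(M{\left(o{\left(v{\left(3 \right)},r \right)} \right)} \right)} = \left(-1\right) \frac{1}{34} = - \frac{1}{34}$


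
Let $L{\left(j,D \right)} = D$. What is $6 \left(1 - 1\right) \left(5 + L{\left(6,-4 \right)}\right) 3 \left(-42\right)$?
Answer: $0$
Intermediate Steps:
$6 \left(1 - 1\right) \left(5 + L{\left(6,-4 \right)}\right) 3 \left(-42\right) = 6 \left(1 - 1\right) \left(5 - 4\right) 3 \left(-42\right) = 6 \cdot 0 \cdot 1 \left(-126\right) = 0 \cdot 1 \left(-126\right) = 0 \left(-126\right) = 0$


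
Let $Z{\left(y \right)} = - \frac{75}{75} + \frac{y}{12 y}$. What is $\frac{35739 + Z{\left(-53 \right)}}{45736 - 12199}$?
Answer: $\frac{428857}{402444} \approx 1.0656$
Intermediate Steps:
$Z{\left(y \right)} = - \frac{11}{12}$ ($Z{\left(y \right)} = \left(-75\right) \frac{1}{75} + y \frac{1}{12 y} = -1 + \frac{1}{12} = - \frac{11}{12}$)
$\frac{35739 + Z{\left(-53 \right)}}{45736 - 12199} = \frac{35739 - \frac{11}{12}}{45736 - 12199} = \frac{428857}{12 \cdot 33537} = \frac{428857}{12} \cdot \frac{1}{33537} = \frac{428857}{402444}$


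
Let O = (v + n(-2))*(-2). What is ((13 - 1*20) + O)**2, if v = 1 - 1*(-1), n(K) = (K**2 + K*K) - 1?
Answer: 625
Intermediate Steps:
n(K) = -1 + 2*K**2 (n(K) = (K**2 + K**2) - 1 = 2*K**2 - 1 = -1 + 2*K**2)
v = 2 (v = 1 + 1 = 2)
O = -18 (O = (2 + (-1 + 2*(-2)**2))*(-2) = (2 + (-1 + 2*4))*(-2) = (2 + (-1 + 8))*(-2) = (2 + 7)*(-2) = 9*(-2) = -18)
((13 - 1*20) + O)**2 = ((13 - 1*20) - 18)**2 = ((13 - 20) - 18)**2 = (-7 - 18)**2 = (-25)**2 = 625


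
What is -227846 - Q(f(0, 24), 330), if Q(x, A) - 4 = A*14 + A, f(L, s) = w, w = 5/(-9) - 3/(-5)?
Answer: -232800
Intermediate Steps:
w = 2/45 (w = 5*(-1/9) - 3*(-1/5) = -5/9 + 3/5 = 2/45 ≈ 0.044444)
f(L, s) = 2/45
Q(x, A) = 4 + 15*A (Q(x, A) = 4 + (A*14 + A) = 4 + (14*A + A) = 4 + 15*A)
-227846 - Q(f(0, 24), 330) = -227846 - (4 + 15*330) = -227846 - (4 + 4950) = -227846 - 1*4954 = -227846 - 4954 = -232800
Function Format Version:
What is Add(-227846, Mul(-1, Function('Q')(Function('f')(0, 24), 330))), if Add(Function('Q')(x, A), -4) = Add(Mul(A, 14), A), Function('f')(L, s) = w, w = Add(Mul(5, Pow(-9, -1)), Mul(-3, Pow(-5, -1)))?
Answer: -232800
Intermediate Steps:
w = Rational(2, 45) (w = Add(Mul(5, Rational(-1, 9)), Mul(-3, Rational(-1, 5))) = Add(Rational(-5, 9), Rational(3, 5)) = Rational(2, 45) ≈ 0.044444)
Function('f')(L, s) = Rational(2, 45)
Function('Q')(x, A) = Add(4, Mul(15, A)) (Function('Q')(x, A) = Add(4, Add(Mul(A, 14), A)) = Add(4, Add(Mul(14, A), A)) = Add(4, Mul(15, A)))
Add(-227846, Mul(-1, Function('Q')(Function('f')(0, 24), 330))) = Add(-227846, Mul(-1, Add(4, Mul(15, 330)))) = Add(-227846, Mul(-1, Add(4, 4950))) = Add(-227846, Mul(-1, 4954)) = Add(-227846, -4954) = -232800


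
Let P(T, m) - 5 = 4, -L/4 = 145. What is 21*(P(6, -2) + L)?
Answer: -11991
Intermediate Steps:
L = -580 (L = -4*145 = -580)
P(T, m) = 9 (P(T, m) = 5 + 4 = 9)
21*(P(6, -2) + L) = 21*(9 - 580) = 21*(-571) = -11991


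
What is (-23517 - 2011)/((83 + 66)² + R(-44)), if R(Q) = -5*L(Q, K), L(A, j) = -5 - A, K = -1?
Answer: -12764/11003 ≈ -1.1600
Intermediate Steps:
R(Q) = 25 + 5*Q (R(Q) = -5*(-5 - Q) = 25 + 5*Q)
(-23517 - 2011)/((83 + 66)² + R(-44)) = (-23517 - 2011)/((83 + 66)² + (25 + 5*(-44))) = -25528/(149² + (25 - 220)) = -25528/(22201 - 195) = -25528/22006 = -25528*1/22006 = -12764/11003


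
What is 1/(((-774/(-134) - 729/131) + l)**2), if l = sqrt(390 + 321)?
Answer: 468855201656116435/333293293004196644001 - 278570748494396*sqrt(79)/111097764334732214667 ≈ 0.0013844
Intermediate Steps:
l = 3*sqrt(79) (l = sqrt(711) = 3*sqrt(79) ≈ 26.665)
1/(((-774/(-134) - 729/131) + l)**2) = 1/(((-774/(-134) - 729/131) + 3*sqrt(79))**2) = 1/(((-774*(-1/134) - 729*1/131) + 3*sqrt(79))**2) = 1/(((387/67 - 729/131) + 3*sqrt(79))**2) = 1/((1854/8777 + 3*sqrt(79))**2) = (1854/8777 + 3*sqrt(79))**(-2)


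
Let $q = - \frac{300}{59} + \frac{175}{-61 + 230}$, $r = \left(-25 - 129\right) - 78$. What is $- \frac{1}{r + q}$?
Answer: $\frac{9971}{2353647} \approx 0.0042364$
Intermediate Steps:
$r = -232$ ($r = -154 - 78 = -232$)
$q = - \frac{40375}{9971}$ ($q = \left(-300\right) \frac{1}{59} + \frac{175}{169} = - \frac{300}{59} + 175 \cdot \frac{1}{169} = - \frac{300}{59} + \frac{175}{169} = - \frac{40375}{9971} \approx -4.0492$)
$- \frac{1}{r + q} = - \frac{1}{-232 - \frac{40375}{9971}} = - \frac{1}{- \frac{2353647}{9971}} = \left(-1\right) \left(- \frac{9971}{2353647}\right) = \frac{9971}{2353647}$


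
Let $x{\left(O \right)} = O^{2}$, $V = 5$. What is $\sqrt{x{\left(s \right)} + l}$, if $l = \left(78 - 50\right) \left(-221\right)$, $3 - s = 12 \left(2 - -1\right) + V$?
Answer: $2 i \sqrt{1186} \approx 68.877 i$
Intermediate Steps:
$s = -38$ ($s = 3 - \left(12 \left(2 - -1\right) + 5\right) = 3 - \left(12 \left(2 + 1\right) + 5\right) = 3 - \left(12 \cdot 3 + 5\right) = 3 - \left(36 + 5\right) = 3 - 41 = -38$)
$l = -6188$ ($l = 28 \left(-221\right) = -6188$)
$\sqrt{x{\left(s \right)} + l} = \sqrt{\left(-38\right)^{2} - 6188} = \sqrt{1444 - 6188} = \sqrt{-4744} = 2 i \sqrt{1186}$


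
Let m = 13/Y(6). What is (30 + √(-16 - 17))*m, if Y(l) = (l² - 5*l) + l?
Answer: 65/2 + 13*I*√33/12 ≈ 32.5 + 6.2233*I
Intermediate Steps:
Y(l) = l² - 4*l
m = 13/12 (m = 13/((6*(-4 + 6))) = 13/((6*2)) = 13/12 ≈ 1.0833)
(30 + √(-16 - 17))*m = (30 + √(-16 - 17))*(13/12) = (30 + √(-33))*(13/12) = (30 + I*√33)*(13/12) = 65/2 + 13*I*√33/12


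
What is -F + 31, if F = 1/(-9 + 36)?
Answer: 836/27 ≈ 30.963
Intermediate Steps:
F = 1/27 ≈ 0.037037
-F + 31 = -1*1/27 + 31 = -1/27 + 31 = 836/27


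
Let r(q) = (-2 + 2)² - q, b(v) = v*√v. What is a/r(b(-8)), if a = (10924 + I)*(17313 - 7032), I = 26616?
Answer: -96487185*I*√2/8 ≈ -1.7057e+7*I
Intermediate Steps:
b(v) = v^(3/2)
r(q) = -q (r(q) = 0² - q = 0 - q = -q)
a = 385948740 (a = (10924 + 26616)*(17313 - 7032) = 37540*10281 = 385948740)
a/r(b(-8)) = 385948740/((-(-8)^(3/2))) = 385948740/((-(-16)*I*√2)) = 385948740/((16*I*√2)) = 385948740*(-I*√2/32) = -96487185*I*√2/8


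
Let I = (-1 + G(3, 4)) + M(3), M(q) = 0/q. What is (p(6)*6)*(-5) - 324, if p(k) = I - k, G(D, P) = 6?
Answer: -294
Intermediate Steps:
M(q) = 0
I = 5 (I = (-1 + 6) + 0 = 5 + 0 = 5)
p(k) = 5 - k
(p(6)*6)*(-5) - 324 = ((5 - 1*6)*6)*(-5) - 324 = ((5 - 6)*6)*(-5) - 324 = -1*6*(-5) - 324 = -6*(-5) - 324 = 30 - 324 = -294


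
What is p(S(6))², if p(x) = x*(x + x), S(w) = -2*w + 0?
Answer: 82944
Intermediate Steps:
S(w) = -2*w
p(x) = 2*x² (p(x) = x*(2*x) = 2*x²)
p(S(6))² = (2*(-2*6)²)² = (2*(-12)²)² = (2*144)² = 288² = 82944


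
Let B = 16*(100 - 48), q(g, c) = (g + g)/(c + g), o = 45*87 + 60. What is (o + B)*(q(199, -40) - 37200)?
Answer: -28430530414/159 ≈ -1.7881e+8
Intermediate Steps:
o = 3975 (o = 3915 + 60 = 3975)
q(g, c) = 2*g/(c + g) (q(g, c) = (2*g)/(c + g) = 2*g/(c + g))
B = 832 (B = 16*52 = 832)
(o + B)*(q(199, -40) - 37200) = (3975 + 832)*(2*199/(-40 + 199) - 37200) = 4807*(2*199/159 - 37200) = 4807*(2*199*(1/159) - 37200) = 4807*(398/159 - 37200) = 4807*(-5914402/159) = -28430530414/159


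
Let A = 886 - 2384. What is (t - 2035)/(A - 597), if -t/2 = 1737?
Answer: 5509/2095 ≈ 2.6296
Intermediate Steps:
t = -3474 (t = -2*1737 = -3474)
A = -1498
(t - 2035)/(A - 597) = (-3474 - 2035)/(-1498 - 597) = -5509/(-2095) = -5509*(-1/2095) = 5509/2095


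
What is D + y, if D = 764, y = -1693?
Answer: -929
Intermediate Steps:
D + y = 764 - 1693 = -929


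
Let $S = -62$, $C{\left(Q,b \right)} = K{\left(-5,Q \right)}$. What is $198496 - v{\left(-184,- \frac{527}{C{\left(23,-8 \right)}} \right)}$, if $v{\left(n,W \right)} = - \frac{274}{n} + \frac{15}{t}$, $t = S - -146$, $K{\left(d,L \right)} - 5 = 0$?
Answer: $\frac{63915175}{322} \approx 1.9849 \cdot 10^{5}$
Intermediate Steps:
$K{\left(d,L \right)} = 5$ ($K{\left(d,L \right)} = 5 + 0 = 5$)
$C{\left(Q,b \right)} = 5$
$t = 84$ ($t = -62 - -146 = -62 + 146 = 84$)
$v{\left(n,W \right)} = \frac{5}{28} - \frac{274}{n}$ ($v{\left(n,W \right)} = - \frac{274}{n} + \frac{15}{84} = - \frac{274}{n} + 15 \cdot \frac{1}{84} = - \frac{274}{n} + \frac{5}{28} = \frac{5}{28} - \frac{274}{n}$)
$198496 - v{\left(-184,- \frac{527}{C{\left(23,-8 \right)}} \right)} = 198496 - \left(\frac{5}{28} - \frac{274}{-184}\right) = 198496 - \left(\frac{5}{28} - - \frac{137}{92}\right) = 198496 - \left(\frac{5}{28} + \frac{137}{92}\right) = 198496 - \frac{537}{322} = \frac{63915175}{322}$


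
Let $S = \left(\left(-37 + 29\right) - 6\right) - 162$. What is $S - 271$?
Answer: $-447$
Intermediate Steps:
$S = -176$ ($S = \left(-8 - 6\right) - 162 = -14 - 162 = -176$)
$S - 271 = -176 - 271 = -447$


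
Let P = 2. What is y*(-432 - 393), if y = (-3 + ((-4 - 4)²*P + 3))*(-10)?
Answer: 1056000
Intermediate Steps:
y = -1280 (y = (-3 + ((-4 - 4)²*2 + 3))*(-10) = (-3 + ((-8)²*2 + 3))*(-10) = (-3 + (64*2 + 3))*(-10) = (-3 + (128 + 3))*(-10) = (-3 + 131)*(-10) = 128*(-10) = -1280)
y*(-432 - 393) = -1280*(-432 - 393) = -1280*(-825) = 1056000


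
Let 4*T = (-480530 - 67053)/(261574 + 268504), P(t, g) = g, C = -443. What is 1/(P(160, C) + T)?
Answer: -2120312/939845799 ≈ -0.0022560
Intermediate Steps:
T = -547583/2120312 (T = ((-480530 - 67053)/(261574 + 268504))/4 = (-547583/530078)/4 = (-547583*1/530078)/4 = (1/4)*(-547583/530078) = -547583/2120312 ≈ -0.25826)
1/(P(160, C) + T) = 1/(-443 - 547583/2120312) = 1/(-939845799/2120312) = -2120312/939845799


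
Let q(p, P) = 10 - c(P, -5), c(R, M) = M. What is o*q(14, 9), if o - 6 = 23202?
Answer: 348120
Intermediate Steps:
o = 23208 (o = 6 + 23202 = 23208)
q(p, P) = 15 (q(p, P) = 10 - 1*(-5) = 10 + 5 = 15)
o*q(14, 9) = 23208*15 = 348120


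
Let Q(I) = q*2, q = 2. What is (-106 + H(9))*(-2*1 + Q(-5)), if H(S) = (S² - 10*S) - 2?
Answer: -234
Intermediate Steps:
Q(I) = 4 (Q(I) = 2*2 = 4)
H(S) = -2 + S² - 10*S
(-106 + H(9))*(-2*1 + Q(-5)) = (-106 + (-2 + 9² - 10*9))*(-2*1 + 4) = (-106 + (-2 + 81 - 90))*(-2 + 4) = (-106 - 11)*2 = -117*2 = -234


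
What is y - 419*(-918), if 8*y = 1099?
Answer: 3078235/8 ≈ 3.8478e+5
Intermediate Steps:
y = 1099/8 (y = (⅛)*1099 = 1099/8 ≈ 137.38)
y - 419*(-918) = 1099/8 - 419*(-918) = 1099/8 + 384642 = 3078235/8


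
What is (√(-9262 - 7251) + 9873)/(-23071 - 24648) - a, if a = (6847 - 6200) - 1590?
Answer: 44989144/47719 - I*√337/6817 ≈ 942.79 - 0.0026929*I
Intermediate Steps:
a = -943 (a = 647 - 1590 = -943)
(√(-9262 - 7251) + 9873)/(-23071 - 24648) - a = (√(-9262 - 7251) + 9873)/(-23071 - 24648) - 1*(-943) = (√(-16513) + 9873)/(-47719) + 943 = (7*I*√337 + 9873)*(-1/47719) + 943 = (9873 + 7*I*√337)*(-1/47719) + 943 = (-9873/47719 - I*√337/6817) + 943 = 44989144/47719 - I*√337/6817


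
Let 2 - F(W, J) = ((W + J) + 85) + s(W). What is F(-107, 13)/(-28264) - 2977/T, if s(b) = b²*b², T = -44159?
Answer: 2894213878369/624054988 ≈ 4637.8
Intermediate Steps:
s(b) = b⁴
F(W, J) = -83 - J - W - W⁴ (F(W, J) = 2 - (((W + J) + 85) + W⁴) = 2 - (((J + W) + 85) + W⁴) = 2 - ((85 + J + W) + W⁴) = 2 - (85 + J + W + W⁴) = 2 + (-85 - J - W - W⁴) = -83 - J - W - W⁴)
F(-107, 13)/(-28264) - 2977/T = (-83 - 1*13 - 1*(-107) - 1*(-107)⁴)/(-28264) - 2977/(-44159) = (-83 - 13 + 107 - 1*131079601)*(-1/28264) - 2977*(-1/44159) = (-83 - 13 + 107 - 131079601)*(-1/28264) + 2977/44159 = -131079590*(-1/28264) + 2977/44159 = 65539795/14132 + 2977/44159 = 2894213878369/624054988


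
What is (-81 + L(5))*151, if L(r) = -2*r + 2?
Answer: -13439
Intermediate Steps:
L(r) = 2 - 2*r
(-81 + L(5))*151 = (-81 + (2 - 2*5))*151 = (-81 + (2 - 10))*151 = (-81 - 8)*151 = -89*151 = -13439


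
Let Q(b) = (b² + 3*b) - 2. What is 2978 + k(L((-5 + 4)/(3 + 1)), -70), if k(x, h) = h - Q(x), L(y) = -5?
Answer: 2900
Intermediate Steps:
Q(b) = -2 + b² + 3*b
k(x, h) = 2 + h - x² - 3*x (k(x, h) = h - (-2 + x² + 3*x) = h + (2 - x² - 3*x) = 2 + h - x² - 3*x)
2978 + k(L((-5 + 4)/(3 + 1)), -70) = 2978 + (2 - 70 - 1*(-5)² - 3*(-5)) = 2978 + (2 - 70 - 1*25 + 15) = 2978 + (2 - 70 - 25 + 15) = 2978 - 78 = 2900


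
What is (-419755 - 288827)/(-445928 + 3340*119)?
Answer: 16871/1154 ≈ 14.620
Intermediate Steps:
(-419755 - 288827)/(-445928 + 3340*119) = -708582/(-445928 + 397460) = -708582/(-48468) = -708582*(-1/48468) = 16871/1154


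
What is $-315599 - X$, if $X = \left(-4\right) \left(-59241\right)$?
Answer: $-552563$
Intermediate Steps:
$X = 236964$
$-315599 - X = -315599 - 236964 = -552563$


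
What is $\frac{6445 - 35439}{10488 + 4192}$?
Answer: $- \frac{14497}{7340} \approx -1.9751$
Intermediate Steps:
$\frac{6445 - 35439}{10488 + 4192} = - \frac{28994}{14680} = \left(-28994\right) \frac{1}{14680} = - \frac{14497}{7340}$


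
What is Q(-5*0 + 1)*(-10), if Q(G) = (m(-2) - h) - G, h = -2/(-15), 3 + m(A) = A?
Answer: 184/3 ≈ 61.333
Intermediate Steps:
m(A) = -3 + A
h = 2/15 (h = -2*(-1/15) = 2/15 ≈ 0.13333)
Q(G) = -77/15 - G (Q(G) = ((-3 - 2) - 1*2/15) - G = (-5 - 2/15) - G = -77/15 - G)
Q(-5*0 + 1)*(-10) = (-77/15 - (-5*0 + 1))*(-10) = (-77/15 - (0 + 1))*(-10) = (-77/15 - 1*1)*(-10) = (-77/15 - 1)*(-10) = -92/15*(-10) = 184/3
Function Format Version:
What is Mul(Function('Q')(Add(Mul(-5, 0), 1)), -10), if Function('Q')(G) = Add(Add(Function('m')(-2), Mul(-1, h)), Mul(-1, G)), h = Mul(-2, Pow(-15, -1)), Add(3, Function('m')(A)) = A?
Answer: Rational(184, 3) ≈ 61.333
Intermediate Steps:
Function('m')(A) = Add(-3, A)
h = Rational(2, 15) (h = Mul(-2, Rational(-1, 15)) = Rational(2, 15) ≈ 0.13333)
Function('Q')(G) = Add(Rational(-77, 15), Mul(-1, G)) (Function('Q')(G) = Add(Add(Add(-3, -2), Mul(-1, Rational(2, 15))), Mul(-1, G)) = Add(Add(-5, Rational(-2, 15)), Mul(-1, G)) = Add(Rational(-77, 15), Mul(-1, G)))
Mul(Function('Q')(Add(Mul(-5, 0), 1)), -10) = Mul(Add(Rational(-77, 15), Mul(-1, Add(Mul(-5, 0), 1))), -10) = Mul(Add(Rational(-77, 15), Mul(-1, Add(0, 1))), -10) = Mul(Add(Rational(-77, 15), Mul(-1, 1)), -10) = Mul(Add(Rational(-77, 15), -1), -10) = Mul(Rational(-92, 15), -10) = Rational(184, 3)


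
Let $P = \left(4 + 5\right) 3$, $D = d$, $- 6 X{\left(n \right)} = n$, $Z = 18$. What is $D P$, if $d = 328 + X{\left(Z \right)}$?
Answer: $8775$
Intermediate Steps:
$X{\left(n \right)} = - \frac{n}{6}$
$d = 325$ ($d = 328 - 3 = 325$)
$D = 325$
$P = 27$ ($P = 9 \cdot 3 = 27$)
$D P = 325 \cdot 27 = 8775$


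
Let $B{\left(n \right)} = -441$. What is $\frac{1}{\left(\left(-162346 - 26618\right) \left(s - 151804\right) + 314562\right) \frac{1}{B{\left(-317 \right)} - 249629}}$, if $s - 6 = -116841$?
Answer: $- \frac{125035}{25381707279} \approx -4.9262 \cdot 10^{-6}$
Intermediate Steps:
$s = -116835$ ($s = 6 - 116841 = -116835$)
$\frac{1}{\left(\left(-162346 - 26618\right) \left(s - 151804\right) + 314562\right) \frac{1}{B{\left(-317 \right)} - 249629}} = \frac{1}{\left(\left(-162346 - 26618\right) \left(-116835 - 151804\right) + 314562\right) \frac{1}{-441 - 249629}} = \frac{1}{\left(\left(-188964\right) \left(-268639\right) + 314562\right) \frac{1}{-250070}} = \frac{1}{\left(50763099996 + 314562\right) \left(- \frac{1}{250070}\right)} = \frac{1}{50763414558 \left(- \frac{1}{250070}\right)} = \frac{1}{- \frac{25381707279}{125035}} = - \frac{125035}{25381707279}$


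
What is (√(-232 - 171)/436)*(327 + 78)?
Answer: 405*I*√403/436 ≈ 18.648*I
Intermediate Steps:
(√(-232 - 171)/436)*(327 + 78) = (√(-403)*(1/436))*405 = ((I*√403)*(1/436))*405 = (I*√403/436)*405 = 405*I*√403/436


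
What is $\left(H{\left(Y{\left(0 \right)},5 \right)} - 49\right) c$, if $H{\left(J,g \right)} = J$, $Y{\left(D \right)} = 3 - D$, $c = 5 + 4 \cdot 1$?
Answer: $-414$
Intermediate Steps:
$c = 9$ ($c = 5 + 4 = 9$)
$\left(H{\left(Y{\left(0 \right)},5 \right)} - 49\right) c = \left(\left(3 - 0\right) - 49\right) 9 = \left(\left(3 + 0\right) - 49\right) 9 = \left(3 - 49\right) 9 = \left(-46\right) 9 = -414$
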